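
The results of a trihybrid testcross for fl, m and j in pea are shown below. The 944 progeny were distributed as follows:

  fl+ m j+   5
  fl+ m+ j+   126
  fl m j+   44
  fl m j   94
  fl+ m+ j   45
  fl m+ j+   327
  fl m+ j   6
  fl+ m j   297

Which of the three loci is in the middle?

The two most frequent reciprocal classes, fl m+ j+ and fl+ m j, are the parental types, so the F1 was fl m+ j+ / fl+ m j.
The two rarest classes, fl m+ j and fl+ m j+, are the double crossovers. Comparing them with the parentals, only the j allele has switched, so j is the middle locus and the order is m – j – fl.

j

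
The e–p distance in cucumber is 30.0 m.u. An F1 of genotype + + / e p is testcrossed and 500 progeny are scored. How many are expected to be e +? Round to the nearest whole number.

A map distance of 30.0 m.u. corresponds to a recombination frequency of 0.300.
The F1 is + + / e p, so e + is a recombinant gamete class with expected frequency r/2 = 0.300/2 = 0.1500.
Expected number = 0.1500 × 500 = 75.00 ≈ 75.

75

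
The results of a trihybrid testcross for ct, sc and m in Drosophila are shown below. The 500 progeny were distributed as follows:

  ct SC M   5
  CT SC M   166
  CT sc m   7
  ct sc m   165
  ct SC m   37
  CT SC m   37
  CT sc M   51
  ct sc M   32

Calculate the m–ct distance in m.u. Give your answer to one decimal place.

16.2 m.u.

The two most frequent reciprocal classes, CT SC M and ct sc m, are the parental types, so the F1 was CT SC M / ct sc m.
The two rarest classes, ct SC M and CT sc m, are the double crossovers. Comparing them with the parentals, only the ct allele has switched, so ct is the middle locus and the order is m – ct – sc.
Crossovers in the m–ct interval produce the single-crossover classes CT SC m and ct sc M (37 + 32 = 69) plus the double crossovers (12).
RF(m–ct) = (69 + 12) / 500 = 81/500 = 0.1620 → 16.2 m.u.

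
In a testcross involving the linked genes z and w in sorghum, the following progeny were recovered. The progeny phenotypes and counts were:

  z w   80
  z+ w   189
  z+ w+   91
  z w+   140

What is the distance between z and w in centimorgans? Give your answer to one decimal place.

The two most frequent classes, z+ w (189) and z w+ (140), are the parental types, so the F1 was z+ w / z w+.
The recombinant classes are z+ w+ and z w: 91 + 80 = 171.
Recombination frequency = 171/500 = 0.3420 ≈ 34.2%, i.e. 34.2 centimorgans.

34.2 centimorgans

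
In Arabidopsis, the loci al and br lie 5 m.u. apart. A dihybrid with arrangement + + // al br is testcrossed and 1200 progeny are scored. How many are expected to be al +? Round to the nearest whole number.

A map distance of 5 m.u. corresponds to a recombination frequency of 0.050.
The F1 is + + / al br, so al + is a recombinant gamete class with expected frequency r/2 = 0.050/2 = 0.0250.
Expected number = 0.0250 × 1200 = 30.00 ≈ 30.

30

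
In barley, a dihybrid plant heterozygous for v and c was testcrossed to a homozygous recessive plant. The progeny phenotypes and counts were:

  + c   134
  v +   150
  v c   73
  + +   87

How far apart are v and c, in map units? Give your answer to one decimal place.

36.0 map units

The two most frequent classes, + c (134) and v + (150), are the parental types, so the F1 was + c / v +.
The recombinant classes are + + and v c: 87 + 73 = 160.
Recombination frequency = 160/444 = 0.3604 ≈ 36.0%, i.e. 36.0 map units.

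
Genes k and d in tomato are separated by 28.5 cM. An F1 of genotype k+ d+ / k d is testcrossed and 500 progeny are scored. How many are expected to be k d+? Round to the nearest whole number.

A map distance of 28.5 cM corresponds to a recombination frequency of 0.285.
The F1 is k+ d+ / k d, so k d+ is a recombinant gamete class with expected frequency r/2 = 0.285/2 = 0.1425.
Expected number = 0.1425 × 500 = 71.25 ≈ 71.

71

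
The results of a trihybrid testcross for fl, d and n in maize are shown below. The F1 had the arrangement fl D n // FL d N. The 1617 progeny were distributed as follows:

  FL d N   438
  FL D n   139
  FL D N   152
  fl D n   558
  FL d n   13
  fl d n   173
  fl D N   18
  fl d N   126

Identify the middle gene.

n

The two rarest classes, fl D N and FL d n, are the double crossovers. Comparing them with the parentals, only the n allele has switched, so n is the middle locus and the order is fl – n – d.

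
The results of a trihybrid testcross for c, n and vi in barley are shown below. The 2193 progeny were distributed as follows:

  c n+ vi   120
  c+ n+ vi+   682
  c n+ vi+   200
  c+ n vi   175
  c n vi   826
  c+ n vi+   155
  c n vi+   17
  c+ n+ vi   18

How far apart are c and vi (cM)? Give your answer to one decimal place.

18.7 cM

The two most frequent reciprocal classes, c+ n+ vi+ and c n vi, are the parental types, so the F1 was c+ n+ vi+ / c n vi.
The two rarest classes, c+ n+ vi and c n vi+, are the double crossovers. Comparing them with the parentals, only the vi allele has switched, so vi is the middle locus and the order is c – vi – n.
Crossovers in the c–vi interval produce the single-crossover classes c n+ vi+ and c+ n vi (200 + 175 = 375) plus the double crossovers (35).
RF(c–vi) = (375 + 35) / 2193 = 410/2193 = 0.1870 → 18.7 cM.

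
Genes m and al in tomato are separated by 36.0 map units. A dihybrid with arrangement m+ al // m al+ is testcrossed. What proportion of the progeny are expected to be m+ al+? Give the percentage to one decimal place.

A map distance of 36.0 map units corresponds to a recombination frequency of 0.360.
The F1 is m+ al / m al+, so m+ al+ is a recombinant gamete class with expected frequency r/2 = 0.360/2 = 0.1800.
That is 0.1800 = 18.0% of the progeny.

18.0%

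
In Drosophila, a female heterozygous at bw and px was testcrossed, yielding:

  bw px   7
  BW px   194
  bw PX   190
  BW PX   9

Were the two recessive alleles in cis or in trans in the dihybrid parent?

The two most frequent classes are BW px (194) and bw PX (190); these are the parental (non-recombinant) types.
So the F1 carried BW px on one chromosome and bw PX on the other — the recessive alleles are on opposite chromosomes (trans / repulsion).

trans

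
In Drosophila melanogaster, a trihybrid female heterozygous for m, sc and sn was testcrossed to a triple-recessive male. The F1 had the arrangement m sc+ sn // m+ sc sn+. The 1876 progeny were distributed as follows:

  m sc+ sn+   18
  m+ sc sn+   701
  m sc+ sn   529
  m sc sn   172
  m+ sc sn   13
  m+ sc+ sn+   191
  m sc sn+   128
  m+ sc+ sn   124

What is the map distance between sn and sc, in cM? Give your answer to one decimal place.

21.0 cM

The two rarest classes, m sc+ sn+ and m+ sc sn, are the double crossovers. Comparing them with the parentals, only the sn allele has switched, so sn is the middle locus and the order is sc – sn – m.
Crossovers in the sc–sn interval produce the single-crossover classes m sc sn and m+ sc+ sn+ (172 + 191 = 363) plus the double crossovers (31).
RF(sc–sn) = (363 + 31) / 1876 = 394/1876 = 0.2100 → 21.0 cM.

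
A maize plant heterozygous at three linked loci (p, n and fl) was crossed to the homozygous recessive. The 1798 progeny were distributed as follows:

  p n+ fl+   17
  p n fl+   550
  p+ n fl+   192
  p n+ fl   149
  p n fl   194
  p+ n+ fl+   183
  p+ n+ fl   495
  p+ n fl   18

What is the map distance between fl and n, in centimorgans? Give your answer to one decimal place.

The two most frequent reciprocal classes, p+ n+ fl and p n fl+, are the parental types, so the F1 was p+ n+ fl / p n fl+.
The two rarest classes, p+ n fl and p n+ fl+, are the double crossovers. Comparing them with the parentals, only the n allele has switched, so n is the middle locus and the order is fl – n – p.
Crossovers in the fl–n interval produce the single-crossover classes p+ n+ fl+ and p n fl (183 + 194 = 377) plus the double crossovers (35).
RF(fl–n) = (377 + 35) / 1798 = 412/1798 = 0.2291 → 22.9 centimorgans.

22.9 centimorgans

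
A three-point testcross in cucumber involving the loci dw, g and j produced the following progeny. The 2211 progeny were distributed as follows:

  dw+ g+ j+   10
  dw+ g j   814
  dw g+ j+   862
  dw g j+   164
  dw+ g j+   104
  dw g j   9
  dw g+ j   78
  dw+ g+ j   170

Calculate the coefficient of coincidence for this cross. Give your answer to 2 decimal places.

The two most frequent reciprocal classes, dw g+ j+ and dw+ g j, are the parental types, so the F1 was dw g+ j+ / dw+ g j.
The two rarest classes, dw+ g+ j+ and dw g j, are the double crossovers. Comparing them with the parentals, only the dw allele has switched, so dw is the middle locus and the order is j – dw – g.
j–dw: (182 + 19)/2211 = 0.0909; dw–g: (334 + 19)/2211 = 0.1597.
Expected DCO frequency = 0.0909 × 0.1597 ≈ 0.01452; observed = 19/2211 ≈ 0.00859.
Coefficient of coincidence = 0.00859/0.01452 ≈ 0.59.

0.59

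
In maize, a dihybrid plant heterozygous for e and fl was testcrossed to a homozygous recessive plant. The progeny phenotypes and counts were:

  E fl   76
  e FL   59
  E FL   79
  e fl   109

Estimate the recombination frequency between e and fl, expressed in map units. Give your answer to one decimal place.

41.8 map units

The two most frequent classes, E FL (79) and e fl (109), are the parental types, so the F1 was E FL / e fl.
The recombinant classes are E fl and e FL: 76 + 59 = 135.
Recombination frequency = 135/323 = 0.4180 ≈ 41.8%, i.e. 41.8 map units.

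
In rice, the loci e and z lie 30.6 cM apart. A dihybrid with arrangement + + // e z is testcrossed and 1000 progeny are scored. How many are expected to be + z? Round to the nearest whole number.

A map distance of 30.6 cM corresponds to a recombination frequency of 0.306.
The F1 is + + / e z, so + z is a recombinant gamete class with expected frequency r/2 = 0.306/2 = 0.1530.
Expected number = 0.1530 × 1000 = 153.00 ≈ 153.

153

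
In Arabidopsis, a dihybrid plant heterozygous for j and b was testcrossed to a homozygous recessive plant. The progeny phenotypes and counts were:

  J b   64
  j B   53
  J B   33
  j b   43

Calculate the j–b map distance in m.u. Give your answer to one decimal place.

The two most frequent classes, J b (64) and j B (53), are the parental types, so the F1 was J b / j B.
The recombinant classes are J B and j b: 33 + 43 = 76.
Recombination frequency = 76/193 = 0.3938 ≈ 39.4%, i.e. 39.4 m.u.

39.4 m.u.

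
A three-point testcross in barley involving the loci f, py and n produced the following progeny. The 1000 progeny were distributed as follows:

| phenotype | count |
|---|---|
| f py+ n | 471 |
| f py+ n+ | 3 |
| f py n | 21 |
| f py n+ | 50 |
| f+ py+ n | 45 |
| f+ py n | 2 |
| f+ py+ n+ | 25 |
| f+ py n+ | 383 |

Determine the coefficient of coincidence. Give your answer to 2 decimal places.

0.98

The two most frequent reciprocal classes, f py+ n and f+ py n+, are the parental types, so the F1 was f py+ n / f+ py n+.
The two rarest classes, f py+ n+ and f+ py n, are the double crossovers. Comparing them with the parentals, only the n allele has switched, so n is the middle locus and the order is py – n – f.
py–n: (46 + 5)/1000 = 0.0510; n–f: (95 + 5)/1000 = 0.1000.
Expected DCO frequency = 0.0510 × 0.1000 ≈ 0.00510; observed = 5/1000 ≈ 0.00500.
Coefficient of coincidence = 0.00500/0.00510 ≈ 0.98.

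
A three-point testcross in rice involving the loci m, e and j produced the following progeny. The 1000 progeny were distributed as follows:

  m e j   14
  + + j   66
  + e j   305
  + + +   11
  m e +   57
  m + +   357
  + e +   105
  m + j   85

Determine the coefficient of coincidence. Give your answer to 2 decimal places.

The two most frequent reciprocal classes, m + + and + e j, are the parental types, so the F1 was m + + / + e j.
The two rarest classes, + + + and m e j, are the double crossovers. Comparing them with the parentals, only the m allele has switched, so m is the middle locus and the order is e – m – j.
e–m: (123 + 25)/1000 = 0.1480; m–j: (190 + 25)/1000 = 0.2150.
Expected DCO frequency = 0.1480 × 0.2150 ≈ 0.03182; observed = 25/1000 ≈ 0.02500.
Coefficient of coincidence = 0.02500/0.03182 ≈ 0.79.

0.79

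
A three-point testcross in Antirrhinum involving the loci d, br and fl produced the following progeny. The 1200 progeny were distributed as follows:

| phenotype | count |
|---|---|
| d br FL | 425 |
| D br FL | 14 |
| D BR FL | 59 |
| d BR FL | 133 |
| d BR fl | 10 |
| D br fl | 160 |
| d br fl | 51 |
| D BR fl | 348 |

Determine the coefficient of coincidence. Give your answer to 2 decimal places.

0.68

The two most frequent reciprocal classes, d br FL and D BR fl, are the parental types, so the F1 was d br FL / D BR fl.
The two rarest classes, D br FL and d BR fl, are the double crossovers. Comparing them with the parentals, only the d allele has switched, so d is the middle locus and the order is fl – d – br.
fl–d: (110 + 24)/1200 = 0.1117; d–br: (293 + 24)/1200 = 0.2642.
Expected DCO frequency = 0.1117 × 0.2642 ≈ 0.02951; observed = 24/1200 ≈ 0.02000.
Coefficient of coincidence = 0.02000/0.02951 ≈ 0.68.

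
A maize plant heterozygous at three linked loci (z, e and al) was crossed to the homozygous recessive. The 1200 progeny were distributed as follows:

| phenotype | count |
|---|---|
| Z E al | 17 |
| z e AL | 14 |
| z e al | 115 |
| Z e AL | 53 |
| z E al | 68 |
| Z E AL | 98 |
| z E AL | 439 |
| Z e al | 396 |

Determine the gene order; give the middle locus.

e

The two most frequent reciprocal classes, z E AL and Z e al, are the parental types, so the F1 was z E AL / Z e al.
The two rarest classes, z e AL and Z E al, are the double crossovers. Comparing them with the parentals, only the e allele has switched, so e is the middle locus and the order is al – e – z.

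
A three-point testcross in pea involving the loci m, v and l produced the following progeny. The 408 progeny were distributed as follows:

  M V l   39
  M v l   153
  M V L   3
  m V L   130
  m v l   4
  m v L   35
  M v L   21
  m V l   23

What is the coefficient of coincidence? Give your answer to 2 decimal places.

0.69

The two most frequent reciprocal classes, m V L and M v l, are the parental types, so the F1 was m V L / M v l.
The two rarest classes, M V L and m v l, are the double crossovers. Comparing them with the parentals, only the m allele has switched, so m is the middle locus and the order is v – m – l.
v–m: (74 + 7)/408 = 0.1985; m–l: (44 + 7)/408 = 0.1250.
Expected DCO frequency = 0.1985 × 0.1250 ≈ 0.02481; observed = 7/408 ≈ 0.01716.
Coefficient of coincidence = 0.01716/0.02481 ≈ 0.69.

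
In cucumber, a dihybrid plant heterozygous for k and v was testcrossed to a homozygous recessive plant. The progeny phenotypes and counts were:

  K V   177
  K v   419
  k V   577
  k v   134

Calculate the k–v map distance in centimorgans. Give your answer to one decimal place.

The two most frequent classes, K v (419) and k V (577), are the parental types, so the F1 was K v / k V.
The recombinant classes are K V and k v: 177 + 134 = 311.
Recombination frequency = 311/1307 = 0.2379 ≈ 23.8%, i.e. 23.8 centimorgans.

23.8 centimorgans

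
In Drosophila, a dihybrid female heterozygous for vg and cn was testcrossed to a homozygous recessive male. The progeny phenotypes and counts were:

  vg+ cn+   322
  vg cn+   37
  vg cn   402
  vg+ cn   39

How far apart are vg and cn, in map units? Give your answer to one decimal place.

The two most frequent classes, vg+ cn+ (322) and vg cn (402), are the parental types, so the F1 was vg+ cn+ / vg cn.
The recombinant classes are vg+ cn and vg cn+: 39 + 37 = 76.
Recombination frequency = 76/800 = 0.0950 ≈ 9.5%, i.e. 9.5 map units.

9.5 map units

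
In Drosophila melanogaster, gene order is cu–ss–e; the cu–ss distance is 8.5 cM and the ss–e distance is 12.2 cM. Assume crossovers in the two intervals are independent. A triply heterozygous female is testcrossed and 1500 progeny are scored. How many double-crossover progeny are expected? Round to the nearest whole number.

16

Map distances give recombination frequencies of 0.085 and 0.122 for the two intervals.
With no interference, expected double-crossover frequency = 0.085 × 0.122 = 0.01037.
Expected number = 0.01037 × 1500 = 15.56 ≈ 16.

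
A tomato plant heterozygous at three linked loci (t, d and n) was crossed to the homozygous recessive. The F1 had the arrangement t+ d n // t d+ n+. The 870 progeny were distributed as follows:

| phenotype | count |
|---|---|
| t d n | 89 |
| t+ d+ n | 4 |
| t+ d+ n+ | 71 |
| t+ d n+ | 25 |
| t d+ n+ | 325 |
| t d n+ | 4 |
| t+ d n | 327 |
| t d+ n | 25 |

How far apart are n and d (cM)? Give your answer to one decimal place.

The two rarest classes, t+ d+ n and t d n+, are the double crossovers. Comparing them with the parentals, only the d allele has switched, so d is the middle locus and the order is n – d – t.
Crossovers in the n–d interval produce the single-crossover classes t+ d n+ and t d+ n (25 + 25 = 50) plus the double crossovers (8).
RF(n–d) = (50 + 8) / 870 = 58/870 = 0.0667 → 6.7 cM.

6.7 cM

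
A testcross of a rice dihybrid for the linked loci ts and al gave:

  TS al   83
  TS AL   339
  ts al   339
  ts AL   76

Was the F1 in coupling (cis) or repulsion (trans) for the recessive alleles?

cis

The two most frequent classes are TS AL (339) and ts al (339); these are the parental (non-recombinant) types.
So the F1 carried TS AL on one chromosome and ts al on the other — the recessive alleles are on the same chromosome (cis / coupling).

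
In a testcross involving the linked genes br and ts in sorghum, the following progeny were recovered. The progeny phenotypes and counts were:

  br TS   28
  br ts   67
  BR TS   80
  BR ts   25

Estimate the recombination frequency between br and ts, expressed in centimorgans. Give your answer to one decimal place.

26.5 centimorgans

The two most frequent classes, BR TS (80) and br ts (67), are the parental types, so the F1 was BR TS / br ts.
The recombinant classes are BR ts and br TS: 25 + 28 = 53.
Recombination frequency = 53/200 = 0.2650 ≈ 26.5%, i.e. 26.5 centimorgans.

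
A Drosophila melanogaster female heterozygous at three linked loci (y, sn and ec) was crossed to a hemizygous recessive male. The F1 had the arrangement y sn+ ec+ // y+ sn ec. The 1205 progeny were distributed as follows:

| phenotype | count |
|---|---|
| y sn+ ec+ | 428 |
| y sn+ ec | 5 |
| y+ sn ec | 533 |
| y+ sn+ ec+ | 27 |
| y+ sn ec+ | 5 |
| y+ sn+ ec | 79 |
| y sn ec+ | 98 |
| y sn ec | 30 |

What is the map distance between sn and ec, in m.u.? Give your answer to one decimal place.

15.5 m.u.

The two rarest classes, y sn+ ec and y+ sn ec+, are the double crossovers. Comparing them with the parentals, only the ec allele has switched, so ec is the middle locus and the order is y – ec – sn.
Crossovers in the ec–sn interval produce the single-crossover classes y sn ec+ and y+ sn+ ec (98 + 79 = 177) plus the double crossovers (10).
RF(ec–sn) = (177 + 10) / 1205 = 187/1205 = 0.1552 → 15.5 m.u.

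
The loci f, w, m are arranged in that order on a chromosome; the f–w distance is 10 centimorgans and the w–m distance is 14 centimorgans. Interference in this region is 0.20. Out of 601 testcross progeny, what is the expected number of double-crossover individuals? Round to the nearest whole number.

7

Map distances give recombination frequencies of 0.100 and 0.140 for the two intervals.
With interference 0.20 (so coincidence = 0.80), expected double-crossover frequency = 0.100 × 0.140 × 0.80 = 0.01120.
Expected number = 0.01120 × 601 = 6.73 ≈ 7.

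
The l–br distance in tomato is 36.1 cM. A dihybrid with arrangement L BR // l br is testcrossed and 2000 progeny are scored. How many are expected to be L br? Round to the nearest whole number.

361

A map distance of 36.1 cM corresponds to a recombination frequency of 0.361.
The F1 is L BR / l br, so L br is a recombinant gamete class with expected frequency r/2 = 0.361/2 = 0.1805.
Expected number = 0.1805 × 2000 = 361.00 ≈ 361.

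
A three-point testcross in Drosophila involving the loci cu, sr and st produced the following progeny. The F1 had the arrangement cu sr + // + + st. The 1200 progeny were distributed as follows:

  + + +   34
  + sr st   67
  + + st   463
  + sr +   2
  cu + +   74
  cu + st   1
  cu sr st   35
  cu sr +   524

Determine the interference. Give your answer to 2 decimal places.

0.65

The two rarest classes, + sr + and cu + st, are the double crossovers. Comparing them with the parentals, only the cu allele has switched, so cu is the middle locus and the order is st – cu – sr.
st–cu: (69 + 3)/1200 = 0.0600; cu–sr: (141 + 3)/1200 = 0.1200.
Expected DCO frequency = 0.0600 × 0.1200 ≈ 0.00720; observed = 3/1200 ≈ 0.00250.
Coefficient of coincidence = 0.00250/0.00720 ≈ 0.35; interference = 1 − 0.35 = 0.65.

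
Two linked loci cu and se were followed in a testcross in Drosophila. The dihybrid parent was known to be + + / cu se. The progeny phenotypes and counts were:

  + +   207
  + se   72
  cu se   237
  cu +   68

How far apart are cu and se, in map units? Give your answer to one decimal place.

24.0 map units

The recombinant classes are + se and cu +: 72 + 68 = 140.
Recombination frequency = 140/584 = 0.2397 ≈ 24.0%, i.e. 24.0 map units.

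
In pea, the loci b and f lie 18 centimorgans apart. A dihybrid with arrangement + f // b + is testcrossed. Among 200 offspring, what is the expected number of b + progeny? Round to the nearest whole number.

82

A map distance of 18 centimorgans corresponds to a recombination frequency of 0.180.
The F1 is + f / b +, so b + is a parental gamete class with expected frequency (1 − r)/2 = 0.820/2 = 0.4100.
Expected number = 0.4100 × 200 = 82.00 ≈ 82.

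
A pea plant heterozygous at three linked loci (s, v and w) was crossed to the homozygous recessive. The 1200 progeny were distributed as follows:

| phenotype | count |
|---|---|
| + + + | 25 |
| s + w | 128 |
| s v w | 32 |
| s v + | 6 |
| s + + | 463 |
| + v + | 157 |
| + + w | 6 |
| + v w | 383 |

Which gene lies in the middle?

v

The two most frequent reciprocal classes, + v w and s + +, are the parental types, so the F1 was + v w / s + +.
The two rarest classes, + + w and s v +, are the double crossovers. Comparing them with the parentals, only the v allele has switched, so v is the middle locus and the order is s – v – w.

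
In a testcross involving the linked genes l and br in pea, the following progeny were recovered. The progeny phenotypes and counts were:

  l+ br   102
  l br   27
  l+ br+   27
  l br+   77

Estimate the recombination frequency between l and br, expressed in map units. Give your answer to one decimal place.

23.2 map units

The two most frequent classes, l+ br (102) and l br+ (77), are the parental types, so the F1 was l+ br / l br+.
The recombinant classes are l+ br+ and l br: 27 + 27 = 54.
Recombination frequency = 54/233 = 0.2318 ≈ 23.2%, i.e. 23.2 map units.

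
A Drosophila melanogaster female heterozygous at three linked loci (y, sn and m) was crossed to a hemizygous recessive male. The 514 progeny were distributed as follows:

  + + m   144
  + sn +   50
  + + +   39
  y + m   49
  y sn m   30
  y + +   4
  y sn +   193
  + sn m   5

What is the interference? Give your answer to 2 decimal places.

0.45

The two most frequent reciprocal classes, + + m and y sn +, are the parental types, so the F1 was + + m / y sn +.
The two rarest classes, + sn m and y + +, are the double crossovers. Comparing them with the parentals, only the sn allele has switched, so sn is the middle locus and the order is y – sn – m.
y–sn: (99 + 9)/514 = 0.2101; sn–m: (69 + 9)/514 = 0.1518.
Expected DCO frequency = 0.2101 × 0.1518 ≈ 0.03189; observed = 9/514 ≈ 0.01751.
Coefficient of coincidence = 0.01751/0.03189 ≈ 0.55; interference = 1 − 0.55 = 0.45.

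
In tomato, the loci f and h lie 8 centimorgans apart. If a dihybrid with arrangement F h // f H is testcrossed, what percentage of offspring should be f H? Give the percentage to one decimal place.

46.0%

A map distance of 8 centimorgans corresponds to a recombination frequency of 0.080.
The F1 is F h / f H, so f H is a parental gamete class with expected frequency (1 − r)/2 = 0.920/2 = 0.4600.
That is 0.4600 = 46.0% of the progeny.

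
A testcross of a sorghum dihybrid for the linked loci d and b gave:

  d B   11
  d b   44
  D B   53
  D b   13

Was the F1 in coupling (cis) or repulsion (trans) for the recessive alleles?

cis

The two most frequent classes are D B (53) and d b (44); these are the parental (non-recombinant) types.
So the F1 carried D B on one chromosome and d b on the other — the recessive alleles are on the same chromosome (cis / coupling).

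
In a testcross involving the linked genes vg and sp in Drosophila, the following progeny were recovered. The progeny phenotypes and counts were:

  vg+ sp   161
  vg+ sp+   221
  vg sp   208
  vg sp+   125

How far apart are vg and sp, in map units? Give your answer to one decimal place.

The two most frequent classes, vg+ sp+ (221) and vg sp (208), are the parental types, so the F1 was vg+ sp+ / vg sp.
The recombinant classes are vg+ sp and vg sp+: 161 + 125 = 286.
Recombination frequency = 286/715 = 0.4000 ≈ 40.0%, i.e. 40.0 map units.

40.0 map units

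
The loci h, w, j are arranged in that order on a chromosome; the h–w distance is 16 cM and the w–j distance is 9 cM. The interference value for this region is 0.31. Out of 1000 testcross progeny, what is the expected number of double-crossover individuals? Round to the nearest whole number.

Map distances give recombination frequencies of 0.160 and 0.090 for the two intervals.
With interference 0.31 (so coincidence = 0.69), expected double-crossover frequency = 0.160 × 0.090 × 0.69 = 0.00994.
Expected number = 0.00994 × 1000 = 9.94 ≈ 10.

10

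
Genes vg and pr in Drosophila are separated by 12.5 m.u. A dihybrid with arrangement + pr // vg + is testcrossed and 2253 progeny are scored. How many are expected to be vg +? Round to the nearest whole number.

A map distance of 12.5 m.u. corresponds to a recombination frequency of 0.125.
The F1 is + pr / vg +, so vg + is a parental gamete class with expected frequency (1 − r)/2 = 0.875/2 = 0.4375.
Expected number = 0.4375 × 2253 = 985.69 ≈ 986.

986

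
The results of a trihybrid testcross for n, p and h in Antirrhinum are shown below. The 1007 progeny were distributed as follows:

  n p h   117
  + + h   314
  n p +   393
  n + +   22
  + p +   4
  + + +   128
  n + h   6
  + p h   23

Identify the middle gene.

The two most frequent reciprocal classes, n p + and + + h, are the parental types, so the F1 was n p + / + + h.
The two rarest classes, + p + and n + h, are the double crossovers. Comparing them with the parentals, only the n allele has switched, so n is the middle locus and the order is p – n – h.

n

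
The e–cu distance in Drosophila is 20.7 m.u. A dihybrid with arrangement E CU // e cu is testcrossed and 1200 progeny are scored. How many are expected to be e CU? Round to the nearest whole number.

124

A map distance of 20.7 m.u. corresponds to a recombination frequency of 0.207.
The F1 is E CU / e cu, so e CU is a recombinant gamete class with expected frequency r/2 = 0.207/2 = 0.1035.
Expected number = 0.1035 × 1200 = 124.20 ≈ 124.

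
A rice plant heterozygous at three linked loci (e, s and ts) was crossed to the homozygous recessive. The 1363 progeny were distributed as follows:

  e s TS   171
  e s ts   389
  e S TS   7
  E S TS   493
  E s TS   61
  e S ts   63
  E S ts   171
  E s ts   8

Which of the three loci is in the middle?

e

The two most frequent reciprocal classes, E S TS and e s ts, are the parental types, so the F1 was E S TS / e s ts.
The two rarest classes, e S TS and E s ts, are the double crossovers. Comparing them with the parentals, only the e allele has switched, so e is the middle locus and the order is s – e – ts.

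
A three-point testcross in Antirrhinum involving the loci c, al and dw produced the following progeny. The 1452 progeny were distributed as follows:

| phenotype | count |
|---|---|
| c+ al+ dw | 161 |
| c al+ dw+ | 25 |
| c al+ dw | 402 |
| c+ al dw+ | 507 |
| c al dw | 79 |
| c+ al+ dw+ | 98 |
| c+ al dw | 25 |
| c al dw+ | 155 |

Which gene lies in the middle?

dw

The two most frequent reciprocal classes, c+ al dw+ and c al+ dw, are the parental types, so the F1 was c+ al dw+ / c al+ dw.
The two rarest classes, c+ al dw and c al+ dw+, are the double crossovers. Comparing them with the parentals, only the dw allele has switched, so dw is the middle locus and the order is c – dw – al.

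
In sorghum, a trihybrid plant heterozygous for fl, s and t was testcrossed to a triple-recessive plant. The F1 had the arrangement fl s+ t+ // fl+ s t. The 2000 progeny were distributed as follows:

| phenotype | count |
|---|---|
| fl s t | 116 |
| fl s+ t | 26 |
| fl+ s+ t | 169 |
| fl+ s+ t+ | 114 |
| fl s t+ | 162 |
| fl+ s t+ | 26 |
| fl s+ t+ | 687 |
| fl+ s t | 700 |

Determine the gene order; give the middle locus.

t

The two rarest classes, fl s+ t and fl+ s t+, are the double crossovers. Comparing them with the parentals, only the t allele has switched, so t is the middle locus and the order is s – t – fl.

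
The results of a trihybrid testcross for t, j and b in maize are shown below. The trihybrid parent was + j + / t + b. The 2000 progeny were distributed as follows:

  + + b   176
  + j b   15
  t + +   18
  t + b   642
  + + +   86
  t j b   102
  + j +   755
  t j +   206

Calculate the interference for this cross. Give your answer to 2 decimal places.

The two rarest classes, + j b and t + +, are the double crossovers. Comparing them with the parentals, only the b allele has switched, so b is the middle locus and the order is t – b – j.
t–b: (382 + 33)/2000 = 0.2075; b–j: (188 + 33)/2000 = 0.1105.
Expected DCO frequency = 0.2075 × 0.1105 ≈ 0.02293; observed = 33/2000 ≈ 0.01650.
Coefficient of coincidence = 0.01650/0.02293 ≈ 0.72; interference = 1 − 0.72 = 0.28.

0.28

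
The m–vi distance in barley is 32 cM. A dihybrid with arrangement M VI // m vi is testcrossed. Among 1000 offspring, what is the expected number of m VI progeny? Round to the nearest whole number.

A map distance of 32 cM corresponds to a recombination frequency of 0.320.
The F1 is M VI / m vi, so m VI is a recombinant gamete class with expected frequency r/2 = 0.320/2 = 0.1600.
Expected number = 0.1600 × 1000 = 160.00 ≈ 160.

160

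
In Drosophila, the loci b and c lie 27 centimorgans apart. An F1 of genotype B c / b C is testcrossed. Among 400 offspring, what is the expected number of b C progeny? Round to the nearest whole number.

A map distance of 27 centimorgans corresponds to a recombination frequency of 0.270.
The F1 is B c / b C, so b C is a parental gamete class with expected frequency (1 − r)/2 = 0.730/2 = 0.3650.
Expected number = 0.3650 × 400 = 146.00 ≈ 146.

146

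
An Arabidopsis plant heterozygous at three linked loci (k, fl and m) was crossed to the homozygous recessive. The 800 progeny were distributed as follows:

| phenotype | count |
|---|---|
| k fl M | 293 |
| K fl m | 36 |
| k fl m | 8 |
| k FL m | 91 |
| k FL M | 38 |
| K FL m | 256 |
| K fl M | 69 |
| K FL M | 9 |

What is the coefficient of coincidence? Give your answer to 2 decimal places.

0.84

The two most frequent reciprocal classes, k fl M and K FL m, are the parental types, so the F1 was k fl M / K FL m.
The two rarest classes, k fl m and K FL M, are the double crossovers. Comparing them with the parentals, only the m allele has switched, so m is the middle locus and the order is k – m – fl.
k–m: (160 + 17)/800 = 0.2213; m–fl: (74 + 17)/800 = 0.1138.
Expected DCO frequency = 0.2213 × 0.1138 ≈ 0.02518; observed = 17/800 ≈ 0.02125.
Coefficient of coincidence = 0.02125/0.02518 ≈ 0.84.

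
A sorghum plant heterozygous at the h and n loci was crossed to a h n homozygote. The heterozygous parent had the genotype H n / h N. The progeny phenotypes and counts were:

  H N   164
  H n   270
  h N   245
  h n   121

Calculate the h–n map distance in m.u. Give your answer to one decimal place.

35.6 m.u.

The recombinant classes are H N and h n: 164 + 121 = 285.
Recombination frequency = 285/800 = 0.3563 ≈ 35.6%, i.e. 35.6 m.u.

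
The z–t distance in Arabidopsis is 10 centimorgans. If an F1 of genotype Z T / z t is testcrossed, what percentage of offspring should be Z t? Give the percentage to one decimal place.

5.0%

A map distance of 10 centimorgans corresponds to a recombination frequency of 0.100.
The F1 is Z T / z t, so Z t is a recombinant gamete class with expected frequency r/2 = 0.100/2 = 0.0500.
That is 0.0500 = 5.0% of the progeny.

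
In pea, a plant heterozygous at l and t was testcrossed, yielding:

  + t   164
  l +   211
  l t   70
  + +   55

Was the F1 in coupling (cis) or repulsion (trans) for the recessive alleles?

trans

The two most frequent classes are + t (164) and l + (211); these are the parental (non-recombinant) types.
So the F1 carried + t on one chromosome and l + on the other — the recessive alleles are on opposite chromosomes (trans / repulsion).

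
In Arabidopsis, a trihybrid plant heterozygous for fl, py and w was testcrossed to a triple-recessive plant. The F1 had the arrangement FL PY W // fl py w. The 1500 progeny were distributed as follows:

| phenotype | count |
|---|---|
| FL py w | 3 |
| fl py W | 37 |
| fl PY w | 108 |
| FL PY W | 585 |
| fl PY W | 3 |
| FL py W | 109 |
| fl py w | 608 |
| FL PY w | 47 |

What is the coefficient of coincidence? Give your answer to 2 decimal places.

The two rarest classes, fl PY W and FL py w, are the double crossovers. Comparing them with the parentals, only the fl allele has switched, so fl is the middle locus and the order is w – fl – py.
w–fl: (84 + 6)/1500 = 0.0600; fl–py: (217 + 6)/1500 = 0.1487.
Expected DCO frequency = 0.0600 × 0.1487 ≈ 0.00892; observed = 6/1500 ≈ 0.00400.
Coefficient of coincidence = 0.00400/0.00892 ≈ 0.45.

0.45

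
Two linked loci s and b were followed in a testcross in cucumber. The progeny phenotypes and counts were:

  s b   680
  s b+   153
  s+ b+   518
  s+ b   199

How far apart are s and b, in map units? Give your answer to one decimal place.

22.7 map units

The two most frequent classes, s+ b+ (518) and s b (680), are the parental types, so the F1 was s+ b+ / s b.
The recombinant classes are s+ b and s b+: 199 + 153 = 352.
Recombination frequency = 352/1550 = 0.2271 ≈ 22.7%, i.e. 22.7 map units.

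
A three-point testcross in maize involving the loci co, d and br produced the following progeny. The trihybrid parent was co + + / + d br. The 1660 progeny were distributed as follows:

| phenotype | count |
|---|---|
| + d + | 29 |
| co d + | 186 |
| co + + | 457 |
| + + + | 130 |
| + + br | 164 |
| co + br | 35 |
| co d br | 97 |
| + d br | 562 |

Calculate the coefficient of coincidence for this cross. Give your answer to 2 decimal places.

0.88

The two rarest classes, co + br and + d +, are the double crossovers. Comparing them with the parentals, only the br allele has switched, so br is the middle locus and the order is d – br – co.
d–br: (350 + 64)/1660 = 0.2494; br–co: (227 + 64)/1660 = 0.1753.
Expected DCO frequency = 0.2494 × 0.1753 ≈ 0.04372; observed = 64/1660 ≈ 0.03855.
Coefficient of coincidence = 0.03855/0.04372 ≈ 0.88.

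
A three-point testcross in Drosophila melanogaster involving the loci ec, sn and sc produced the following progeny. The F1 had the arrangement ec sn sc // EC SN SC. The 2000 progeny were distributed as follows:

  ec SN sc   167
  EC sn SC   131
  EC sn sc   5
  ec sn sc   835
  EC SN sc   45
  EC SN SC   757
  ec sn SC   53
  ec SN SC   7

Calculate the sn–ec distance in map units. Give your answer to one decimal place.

15.5 map units

The two rarest classes, EC sn sc and ec SN SC, are the double crossovers. Comparing them with the parentals, only the ec allele has switched, so ec is the middle locus and the order is sn – ec – sc.
Crossovers in the sn–ec interval produce the single-crossover classes ec SN sc and EC sn SC (167 + 131 = 298) plus the double crossovers (12).
RF(sn–ec) = (298 + 12) / 2000 = 310/2000 = 0.1550 → 15.5 map units.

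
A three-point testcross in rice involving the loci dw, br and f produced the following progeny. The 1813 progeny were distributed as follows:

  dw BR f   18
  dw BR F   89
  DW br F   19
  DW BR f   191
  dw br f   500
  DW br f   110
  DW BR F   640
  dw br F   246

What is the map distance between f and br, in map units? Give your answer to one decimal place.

26.1 map units

The two most frequent reciprocal classes, DW BR F and dw br f, are the parental types, so the F1 was DW BR F / dw br f.
The two rarest classes, DW br F and dw BR f, are the double crossovers. Comparing them with the parentals, only the br allele has switched, so br is the middle locus and the order is f – br – dw.
Crossovers in the f–br interval produce the single-crossover classes DW BR f and dw br F (191 + 246 = 437) plus the double crossovers (37).
RF(f–br) = (437 + 37) / 1813 = 474/1813 = 0.2614 → 26.1 map units.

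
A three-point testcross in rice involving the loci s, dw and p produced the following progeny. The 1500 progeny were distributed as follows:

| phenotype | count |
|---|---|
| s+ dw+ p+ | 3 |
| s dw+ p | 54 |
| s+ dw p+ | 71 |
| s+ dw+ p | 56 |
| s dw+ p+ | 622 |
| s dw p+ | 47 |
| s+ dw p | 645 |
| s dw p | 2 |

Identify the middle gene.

The two most frequent reciprocal classes, s dw+ p+ and s+ dw p, are the parental types, so the F1 was s dw+ p+ / s+ dw p.
The two rarest classes, s+ dw+ p+ and s dw p, are the double crossovers. Comparing them with the parentals, only the s allele has switched, so s is the middle locus and the order is p – s – dw.

s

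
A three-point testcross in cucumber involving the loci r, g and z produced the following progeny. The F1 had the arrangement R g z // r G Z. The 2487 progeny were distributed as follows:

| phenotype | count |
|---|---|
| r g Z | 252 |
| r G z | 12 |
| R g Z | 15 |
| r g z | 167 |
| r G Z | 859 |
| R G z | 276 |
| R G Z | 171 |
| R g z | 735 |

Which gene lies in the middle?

z

The two rarest classes, R g Z and r G z, are the double crossovers. Comparing them with the parentals, only the z allele has switched, so z is the middle locus and the order is g – z – r.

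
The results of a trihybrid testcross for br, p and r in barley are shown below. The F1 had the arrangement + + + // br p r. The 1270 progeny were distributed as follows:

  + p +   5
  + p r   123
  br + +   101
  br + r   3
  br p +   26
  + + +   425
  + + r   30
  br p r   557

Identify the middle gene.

The two rarest classes, + p + and br + r, are the double crossovers. Comparing them with the parentals, only the p allele has switched, so p is the middle locus and the order is r – p – br.

p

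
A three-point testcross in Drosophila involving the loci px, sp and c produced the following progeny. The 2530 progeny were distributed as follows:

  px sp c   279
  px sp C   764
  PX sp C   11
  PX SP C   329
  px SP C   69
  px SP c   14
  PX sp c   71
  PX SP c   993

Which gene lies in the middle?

px

The two most frequent reciprocal classes, px sp C and PX SP c, are the parental types, so the F1 was px sp C / PX SP c.
The two rarest classes, PX sp C and px SP c, are the double crossovers. Comparing them with the parentals, only the px allele has switched, so px is the middle locus and the order is sp – px – c.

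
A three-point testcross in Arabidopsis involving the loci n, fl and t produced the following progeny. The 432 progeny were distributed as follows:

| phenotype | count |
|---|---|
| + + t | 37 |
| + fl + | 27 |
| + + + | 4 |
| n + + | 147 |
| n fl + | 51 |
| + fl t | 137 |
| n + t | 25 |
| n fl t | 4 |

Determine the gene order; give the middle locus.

n

The two most frequent reciprocal classes, + fl t and n + +, are the parental types, so the F1 was + fl t / n + +.
The two rarest classes, n fl t and + + +, are the double crossovers. Comparing them with the parentals, only the n allele has switched, so n is the middle locus and the order is fl – n – t.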